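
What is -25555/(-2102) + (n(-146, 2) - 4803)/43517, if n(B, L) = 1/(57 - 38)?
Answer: 20937641653/1737981946 ≈ 12.047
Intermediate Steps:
n(B, L) = 1/19
-25555/(-2102) + (n(-146, 2) - 4803)/43517 = -25555/(-2102) + (1/19 - 4803)/43517 = -25555*(-1/2102) - 91256/19*1/43517 = 25555/2102 - 91256/826823 = 20937641653/1737981946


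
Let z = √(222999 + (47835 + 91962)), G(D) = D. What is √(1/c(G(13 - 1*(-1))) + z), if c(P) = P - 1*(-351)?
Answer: √(365 + 1865150*√1851)/365 ≈ 24.542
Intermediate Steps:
c(P) = 351 + P (c(P) = P + 351 = 351 + P)
z = 14*√1851 (z = √(222999 + 139797) = √362796 = 14*√1851 ≈ 602.33)
√(1/c(G(13 - 1*(-1))) + z) = √(1/(351 + (13 - 1*(-1))) + 14*√1851) = √(1/(351 + (13 + 1)) + 14*√1851) = √(1/(351 + 14) + 14*√1851) = √(1/365 + 14*√1851)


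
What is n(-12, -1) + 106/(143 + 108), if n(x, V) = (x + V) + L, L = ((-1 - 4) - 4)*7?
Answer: -18970/251 ≈ -75.578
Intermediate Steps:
L = -63 (L = (-5 - 4)*7 = -9*7 = -63)
n(x, V) = -63 + V + x (n(x, V) = (x + V) - 63 = (V + x) - 63 = -63 + V + x)
n(-12, -1) + 106/(143 + 108) = (-63 - 1 - 12) + 106/(143 + 108) = -76 + 106/251 = -18970/251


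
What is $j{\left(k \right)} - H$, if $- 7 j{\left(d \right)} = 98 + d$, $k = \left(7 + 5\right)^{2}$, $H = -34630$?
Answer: $\frac{242168}{7} \approx 34595.0$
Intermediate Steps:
$k = 144$ ($k = 12^{2} = 144$)
$j{\left(d \right)} = -14 - \frac{d}{7}$ ($j{\left(d \right)} = - \frac{98 + d}{7} = -14 - \frac{d}{7}$)
$j{\left(k \right)} - H = \left(-14 - \frac{144}{7}\right) - -34630 = \left(-14 - \frac{144}{7}\right) + 34630 = - \frac{242}{7} + 34630 = \frac{242168}{7}$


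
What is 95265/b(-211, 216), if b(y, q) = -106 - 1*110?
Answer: -10585/24 ≈ -441.04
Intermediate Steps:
b(y, q) = -216 (b(y, q) = -106 - 110 = -216)
95265/b(-211, 216) = 95265/(-216) = 95265*(-1/216) = -10585/24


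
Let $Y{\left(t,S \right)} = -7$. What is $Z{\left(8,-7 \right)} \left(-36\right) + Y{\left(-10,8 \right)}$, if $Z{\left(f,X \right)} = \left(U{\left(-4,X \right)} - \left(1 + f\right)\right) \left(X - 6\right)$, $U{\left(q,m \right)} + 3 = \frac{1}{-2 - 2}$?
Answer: $-5740$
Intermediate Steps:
$U{\left(q,m \right)} = - \frac{13}{4}$ ($U{\left(q,m \right)} = -3 + \frac{1}{-2 - 2} = -3 + \frac{1}{-4} = -3 - \frac{1}{4} = - \frac{13}{4}$)
$Z{\left(f,X \right)} = \left(-6 + X\right) \left(- \frac{17}{4} - f\right)$ ($Z{\left(f,X \right)} = \left(- \frac{13}{4} - \left(1 + f\right)\right) \left(X - 6\right) = \left(- \frac{17}{4} - f\right) \left(-6 + X\right) = \left(-6 + X\right) \left(- \frac{17}{4} - f\right)$)
$Z{\left(8,-7 \right)} \left(-36\right) + Y{\left(-10,8 \right)} = \left(\frac{51}{2} + 6 \cdot 8 - - \frac{119}{4} - \left(-7\right) 8\right) \left(-36\right) - 7 = \left(\frac{51}{2} + 48 + \frac{119}{4} + 56\right) \left(-36\right) - 7 = \frac{637}{4} \left(-36\right) - 7 = -5733 - 7 = -5740$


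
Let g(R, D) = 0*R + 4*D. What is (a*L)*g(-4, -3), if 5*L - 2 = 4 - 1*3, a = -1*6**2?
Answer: 1296/5 ≈ 259.20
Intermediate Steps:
g(R, D) = 4*D (g(R, D) = 0 + 4*D = 4*D)
a = -36 (a = -1*36 = -36)
L = 3/5 (L = 2/5 + (4 - 1*3)/5 = 2/5 + (4 - 3)/5 = 2/5 + (1/5)*1 = 2/5 + 1/5 = 3/5 ≈ 0.60000)
(a*L)*g(-4, -3) = (-36*3/5)*(4*(-3)) = -108/5*(-12) = 1296/5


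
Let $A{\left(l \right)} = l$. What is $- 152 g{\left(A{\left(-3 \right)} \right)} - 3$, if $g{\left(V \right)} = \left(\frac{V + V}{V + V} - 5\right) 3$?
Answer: $1821$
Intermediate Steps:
$g{\left(V \right)} = -12$ ($g{\left(V \right)} = \left(\frac{2 V}{2 V} - 5\right) 3 = \left(2 V \frac{1}{2 V} - 5\right) 3 = \left(1 - 5\right) 3 = \left(-4\right) 3 = -12$)
$- 152 g{\left(A{\left(-3 \right)} \right)} - 3 = \left(-152\right) \left(-12\right) - 3 = 1824 - 3 = 1821$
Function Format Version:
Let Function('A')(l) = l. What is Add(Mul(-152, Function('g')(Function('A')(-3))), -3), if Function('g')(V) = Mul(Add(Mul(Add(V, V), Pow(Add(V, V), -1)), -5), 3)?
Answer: 1821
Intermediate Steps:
Function('g')(V) = -12 (Function('g')(V) = Mul(Add(Mul(Mul(2, V), Pow(Mul(2, V), -1)), -5), 3) = Mul(Add(Mul(Mul(2, V), Mul(Rational(1, 2), Pow(V, -1))), -5), 3) = Mul(Add(1, -5), 3) = Mul(-4, 3) = -12)
Add(Mul(-152, Function('g')(Function('A')(-3))), -3) = Add(Mul(-152, -12), -3) = Add(1824, -3) = 1821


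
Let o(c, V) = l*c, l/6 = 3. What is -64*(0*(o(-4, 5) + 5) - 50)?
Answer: 3200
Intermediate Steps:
l = 18 (l = 6*3 = 18)
o(c, V) = 18*c
-64*(0*(o(-4, 5) + 5) - 50) = -64*(0*(18*(-4) + 5) - 50) = -64*(0*(-72 + 5) - 50) = -64*(0*(-67) - 50) = -64*(0 - 50) = -64*(-50) = 3200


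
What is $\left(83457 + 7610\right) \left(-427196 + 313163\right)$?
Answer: $-10384643211$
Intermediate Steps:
$\left(83457 + 7610\right) \left(-427196 + 313163\right) = 91067 \left(-114033\right) = -10384643211$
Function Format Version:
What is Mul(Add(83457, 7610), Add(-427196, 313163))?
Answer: -10384643211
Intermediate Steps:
Mul(Add(83457, 7610), Add(-427196, 313163)) = Mul(91067, -114033) = -10384643211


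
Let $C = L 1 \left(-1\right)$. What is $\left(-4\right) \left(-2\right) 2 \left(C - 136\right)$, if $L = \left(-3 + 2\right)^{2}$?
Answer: $-2192$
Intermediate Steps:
$L = 1$ ($L = \left(-1\right)^{2} = 1$)
$C = -1$ ($C = 1 \cdot 1 \left(-1\right) = 1 \left(-1\right) = -1$)
$\left(-4\right) \left(-2\right) 2 \left(C - 136\right) = \left(-4\right) \left(-2\right) 2 \left(-1 - 136\right) = 8 \cdot 2 \left(-137\right) = 16 \left(-137\right) = -2192$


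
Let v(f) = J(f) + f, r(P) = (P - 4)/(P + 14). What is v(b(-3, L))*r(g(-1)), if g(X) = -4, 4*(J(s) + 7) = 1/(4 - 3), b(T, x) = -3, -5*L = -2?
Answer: 39/5 ≈ 7.8000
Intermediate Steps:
L = ⅖ (L = -⅕*(-2) = ⅖ ≈ 0.40000)
J(s) = -27/4 (J(s) = -7 + 1/(4*(4 - 3)) = -7 + (¼)/1 = -7 + (¼)*1 = -7 + ¼ = -27/4)
r(P) = (-4 + P)/(14 + P)
v(f) = -27/4 + f
v(b(-3, L))*r(g(-1)) = (-27/4 - 3)*((-4 - 4)/(14 - 4)) = -39*(-8)/(4*10) = -39*(-8)/40 = -39/4*(-⅘) = 39/5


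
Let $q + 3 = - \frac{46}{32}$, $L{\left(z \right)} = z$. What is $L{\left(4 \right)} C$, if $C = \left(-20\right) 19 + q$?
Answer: $- \frac{6151}{4} \approx -1537.8$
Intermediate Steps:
$q = - \frac{71}{16}$ ($q = -3 - \frac{46}{32} = -3 - \frac{23}{16} = - \frac{71}{16} \approx -4.4375$)
$C = - \frac{6151}{16}$ ($C = \left(-20\right) 19 - \frac{71}{16} = -380 - \frac{71}{16} = - \frac{6151}{16} \approx -384.44$)
$L{\left(4 \right)} C = 4 \left(- \frac{6151}{16}\right) = - \frac{6151}{4}$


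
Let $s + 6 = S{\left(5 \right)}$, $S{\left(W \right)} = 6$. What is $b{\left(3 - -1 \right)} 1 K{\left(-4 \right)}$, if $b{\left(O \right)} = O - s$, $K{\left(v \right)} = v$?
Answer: $-16$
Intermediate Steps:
$s = 0$ ($s = -6 + 6 = 0$)
$b{\left(O \right)} = O$ ($b{\left(O \right)} = O - 0 = O + 0 = O$)
$b{\left(3 - -1 \right)} 1 K{\left(-4 \right)} = \left(3 - -1\right) 1 \left(-4\right) = \left(3 + 1\right) 1 \left(-4\right) = 4 \cdot 1 \left(-4\right) = 4 \left(-4\right) = -16$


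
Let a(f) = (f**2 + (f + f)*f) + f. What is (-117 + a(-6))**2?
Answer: 225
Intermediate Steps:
a(f) = f + 3*f**2 (a(f) = (f**2 + (2*f)*f) + f = (f**2 + 2*f**2) + f = 3*f**2 + f = f + 3*f**2)
(-117 + a(-6))**2 = (-117 - 6*(1 + 3*(-6)))**2 = (-117 - 6*(1 - 18))**2 = (-117 - 6*(-17))**2 = (-117 + 102)**2 = (-15)**2 = 225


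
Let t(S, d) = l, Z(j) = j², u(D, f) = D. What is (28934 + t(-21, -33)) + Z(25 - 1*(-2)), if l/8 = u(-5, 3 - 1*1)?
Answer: 29623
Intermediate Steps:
l = -40 (l = 8*(-5) = -40)
t(S, d) = -40
(28934 + t(-21, -33)) + Z(25 - 1*(-2)) = (28934 - 40) + (25 - 1*(-2))² = 28894 + (25 + 2)² = 28894 + 27² = 28894 + 729 = 29623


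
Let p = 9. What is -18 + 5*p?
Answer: 27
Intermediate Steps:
-18 + 5*p = -18 + 5*9 = -18 + 45 = 27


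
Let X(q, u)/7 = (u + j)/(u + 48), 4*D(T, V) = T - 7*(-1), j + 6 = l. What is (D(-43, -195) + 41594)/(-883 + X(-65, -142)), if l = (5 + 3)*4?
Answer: -390899/8219 ≈ -47.560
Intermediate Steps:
l = 32 (l = 8*4 = 32)
j = 26 (j = -6 + 32 = 26)
D(T, V) = 7/4 + T/4 (D(T, V) = (T - 7*(-1))/4 = (T + 7)/4 = (7 + T)/4 = 7/4 + T/4)
X(q, u) = 7*(26 + u)/(48 + u) (X(q, u) = 7*((u + 26)/(u + 48)) = 7*((26 + u)/(48 + u)) = 7*(26 + u)/(48 + u))
(D(-43, -195) + 41594)/(-883 + X(-65, -142)) = ((7/4 + (¼)*(-43)) + 41594)/(-883 + 7*(26 - 142)/(48 - 142)) = ((7/4 - 43/4) + 41594)/(-883 + 7*(-116)/(-94)) = (-9 + 41594)/(-883 + 7*(-1/94)*(-116)) = 41585/(-883 + 406/47) = 41585/(-41095/47) = 41585*(-47/41095) = -390899/8219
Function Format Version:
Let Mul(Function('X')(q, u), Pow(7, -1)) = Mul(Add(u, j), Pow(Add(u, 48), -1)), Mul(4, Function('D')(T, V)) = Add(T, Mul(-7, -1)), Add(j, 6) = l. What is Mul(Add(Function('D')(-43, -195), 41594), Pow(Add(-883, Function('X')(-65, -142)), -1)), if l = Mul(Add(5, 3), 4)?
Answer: Rational(-390899, 8219) ≈ -47.560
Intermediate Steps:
l = 32 (l = Mul(8, 4) = 32)
j = 26 (j = Add(-6, 32) = 26)
Function('D')(T, V) = Add(Rational(7, 4), Mul(Rational(1, 4), T)) (Function('D')(T, V) = Mul(Rational(1, 4), Add(T, Mul(-7, -1))) = Mul(Rational(1, 4), Add(T, 7)) = Mul(Rational(1, 4), Add(7, T)) = Add(Rational(7, 4), Mul(Rational(1, 4), T)))
Function('X')(q, u) = Mul(7, Pow(Add(48, u), -1), Add(26, u)) (Function('X')(q, u) = Mul(7, Mul(Add(u, 26), Pow(Add(u, 48), -1))) = Mul(7, Mul(Add(26, u), Pow(Add(48, u), -1))) = Mul(7, Mul(Pow(Add(48, u), -1), Add(26, u))) = Mul(7, Pow(Add(48, u), -1), Add(26, u)))
Mul(Add(Function('D')(-43, -195), 41594), Pow(Add(-883, Function('X')(-65, -142)), -1)) = Mul(Add(Add(Rational(7, 4), Mul(Rational(1, 4), -43)), 41594), Pow(Add(-883, Mul(7, Pow(Add(48, -142), -1), Add(26, -142))), -1)) = Mul(Add(Add(Rational(7, 4), Rational(-43, 4)), 41594), Pow(Add(-883, Mul(7, Pow(-94, -1), -116)), -1)) = Mul(Add(-9, 41594), Pow(Add(-883, Mul(7, Rational(-1, 94), -116)), -1)) = Mul(41585, Pow(Add(-883, Rational(406, 47)), -1)) = Mul(41585, Pow(Rational(-41095, 47), -1)) = Mul(41585, Rational(-47, 41095)) = Rational(-390899, 8219)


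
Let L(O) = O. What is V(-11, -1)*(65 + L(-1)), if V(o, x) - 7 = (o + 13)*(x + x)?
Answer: 192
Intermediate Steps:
V(o, x) = 7 + 2*x*(13 + o) (V(o, x) = 7 + (o + 13)*(x + x) = 7 + (13 + o)*(2*x) = 7 + 2*x*(13 + o))
V(-11, -1)*(65 + L(-1)) = (7 + 26*(-1) + 2*(-11)*(-1))*(65 - 1) = (7 - 26 + 22)*64 = 3*64 = 192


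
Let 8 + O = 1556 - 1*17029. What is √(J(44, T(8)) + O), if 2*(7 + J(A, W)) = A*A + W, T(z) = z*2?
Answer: 4*I*√907 ≈ 120.47*I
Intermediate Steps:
T(z) = 2*z
J(A, W) = -7 + W/2 + A²/2 (J(A, W) = -7 + (A*A + W)/2 = -7 + (A² + W)/2 = -7 + (W + A²)/2 = -7 + (W/2 + A²/2) = -7 + W/2 + A²/2)
O = -15481 (O = -8 + (1556 - 1*17029) = -8 + (1556 - 17029) = -8 - 15473 = -15481)
√(J(44, T(8)) + O) = √((-7 + (2*8)/2 + (½)*44²) - 15481) = √((-7 + (½)*16 + (½)*1936) - 15481) = √((-7 + 8 + 968) - 15481) = √(969 - 15481) = √(-14512) = 4*I*√907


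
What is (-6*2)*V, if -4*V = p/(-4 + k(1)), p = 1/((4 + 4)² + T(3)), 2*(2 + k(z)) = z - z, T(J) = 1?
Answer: -1/130 ≈ -0.0076923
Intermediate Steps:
k(z) = -2 (k(z) = -2 + (z - z)/2 = -2 + (½)*0 = -2 + 0 = -2)
p = 1/65 (p = 1/((4 + 4)² + 1) = 1/(8² + 1) = 1/(64 + 1) = 1/65 ≈ 0.015385)
V = 1/1560 (V = -1/(4*(-4 - 2)*65) = -1/(4*(-6)*65) = -(-1)/(24*65) = -¼*(-1/390) = 1/1560 ≈ 0.00064103)
(-6*2)*V = -6*2*(1/1560) = -12*1/1560 = -1/130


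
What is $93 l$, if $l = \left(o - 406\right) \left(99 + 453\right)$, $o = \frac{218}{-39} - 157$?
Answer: $- \frac{379458600}{13} \approx -2.9189 \cdot 10^{7}$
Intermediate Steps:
$o = - \frac{6341}{39}$ ($o = 218 \left(- \frac{1}{39}\right) - 157 = - \frac{218}{39} - 157 = - \frac{6341}{39} \approx -162.59$)
$l = - \frac{4080200}{13}$ ($l = \left(- \frac{6341}{39} - 406\right) \left(99 + 453\right) = \left(- \frac{22175}{39}\right) 552 = - \frac{4080200}{13} \approx -3.1386 \cdot 10^{5}$)
$93 l = 93 \left(- \frac{4080200}{13}\right) = - \frac{379458600}{13}$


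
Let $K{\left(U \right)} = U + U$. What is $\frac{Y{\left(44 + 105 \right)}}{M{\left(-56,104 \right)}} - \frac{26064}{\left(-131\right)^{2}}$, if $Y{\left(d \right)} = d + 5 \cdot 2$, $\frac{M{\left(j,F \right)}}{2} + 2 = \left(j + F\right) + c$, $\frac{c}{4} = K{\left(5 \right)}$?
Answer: $- \frac{1754409}{2951692} \approx -0.59437$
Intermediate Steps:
$K{\left(U \right)} = 2 U$
$c = 40$ ($c = 4 \cdot 2 \cdot 5 = 4 \cdot 10 = 40$)
$M{\left(j,F \right)} = 76 + 2 F + 2 j$ ($M{\left(j,F \right)} = -4 + 2 \left(\left(j + F\right) + 40\right) = -4 + 2 \left(\left(F + j\right) + 40\right) = -4 + 2 \left(40 + F + j\right) = -4 + \left(80 + 2 F + 2 j\right) = 76 + 2 F + 2 j$)
$Y{\left(d \right)} = 10 + d$ ($Y{\left(d \right)} = d + 10 = 10 + d$)
$\frac{Y{\left(44 + 105 \right)}}{M{\left(-56,104 \right)}} - \frac{26064}{\left(-131\right)^{2}} = \frac{10 + \left(44 + 105\right)}{76 + 2 \cdot 104 + 2 \left(-56\right)} - \frac{26064}{\left(-131\right)^{2}} = \frac{10 + 149}{76 + 208 - 112} - \frac{26064}{17161} = \frac{159}{172} - \frac{26064}{17161} = - \frac{1754409}{2951692}$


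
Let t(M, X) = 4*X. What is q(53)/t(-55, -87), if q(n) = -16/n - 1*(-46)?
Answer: -1211/9222 ≈ -0.13132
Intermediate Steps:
q(n) = 46 - 16/n (q(n) = -16/n + 46 = 46 - 16/n)
q(53)/t(-55, -87) = (46 - 16/53)/((4*(-87))) = (46 - 16*1/53)/(-348) = (46 - 16/53)*(-1/348) = (2422/53)*(-1/348) = -1211/9222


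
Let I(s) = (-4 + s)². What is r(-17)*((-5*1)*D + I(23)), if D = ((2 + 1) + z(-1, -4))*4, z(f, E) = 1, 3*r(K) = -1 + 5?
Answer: 1124/3 ≈ 374.67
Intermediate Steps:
r(K) = 4/3 (r(K) = (-1 + 5)/3 = (⅓)*4 = 4/3)
D = 16 (D = ((2 + 1) + 1)*4 = (3 + 1)*4 = 4*4 = 16)
r(-17)*((-5*1)*D + I(23)) = 4*(-5*1*16 + (-4 + 23)²)/3 = 4*(-5*16 + 19²)/3 = 4*(-80 + 361)/3 = (4/3)*281 = 1124/3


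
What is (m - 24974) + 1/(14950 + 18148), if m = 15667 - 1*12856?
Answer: -733550973/33098 ≈ -22163.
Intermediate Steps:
m = 2811 (m = 15667 - 12856 = 2811)
(m - 24974) + 1/(14950 + 18148) = (2811 - 24974) + 1/(14950 + 18148) = -22163 + 1/33098 = -733550973/33098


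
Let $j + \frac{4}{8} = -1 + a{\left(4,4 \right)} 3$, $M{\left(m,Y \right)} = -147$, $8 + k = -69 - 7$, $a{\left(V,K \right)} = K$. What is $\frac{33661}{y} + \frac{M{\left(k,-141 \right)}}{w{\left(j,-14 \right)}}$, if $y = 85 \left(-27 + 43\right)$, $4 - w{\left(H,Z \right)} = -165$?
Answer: $\frac{5488789}{229840} \approx 23.881$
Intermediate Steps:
$k = -84$ ($k = -8 - 76 = -84$)
$j = \frac{21}{2}$ ($j = - \frac{1}{2} + \left(-1 + 4 \cdot 3\right) = - \frac{1}{2} + \left(-1 + 12\right) = - \frac{1}{2} + 11 = \frac{21}{2} \approx 10.5$)
$w{\left(H,Z \right)} = 169$ ($w{\left(H,Z \right)} = 4 - -165 = 4 + 165 = 169$)
$y = 1360$ ($y = 85 \cdot 16 = 1360$)
$\frac{33661}{y} + \frac{M{\left(k,-141 \right)}}{w{\left(j,-14 \right)}} = \frac{33661}{1360} - \frac{147}{169} = \frac{5488789}{229840}$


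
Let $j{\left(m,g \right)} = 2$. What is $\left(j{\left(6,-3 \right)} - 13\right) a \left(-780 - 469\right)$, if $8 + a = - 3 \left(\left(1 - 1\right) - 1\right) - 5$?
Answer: $-137390$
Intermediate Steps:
$a = -10$ ($a = -8 - \left(5 + 3 \left(\left(1 - 1\right) - 1\right)\right) = -8 - \left(5 + 3 \left(0 - 1\right)\right) = -8 - 2 = -10$)
$\left(j{\left(6,-3 \right)} - 13\right) a \left(-780 - 469\right) = \left(2 - 13\right) \left(-10\right) \left(-780 - 469\right) = \left(-11\right) \left(-10\right) \left(-1249\right) = 110 \left(-1249\right) = -137390$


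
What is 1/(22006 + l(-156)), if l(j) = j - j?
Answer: 1/22006 ≈ 4.5442e-5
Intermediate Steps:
l(j) = 0
1/(22006 + l(-156)) = 1/(22006 + 0) = 1/22006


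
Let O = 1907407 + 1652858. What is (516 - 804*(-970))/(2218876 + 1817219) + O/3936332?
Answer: 5813821837549/5295803301180 ≈ 1.0978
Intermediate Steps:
O = 3560265
(516 - 804*(-970))/(2218876 + 1817219) + O/3936332 = (516 - 804*(-970))/(2218876 + 1817219) + 3560265/3936332 = (516 + 779880)/4036095 + 3560265*(1/3936332) = 780396*(1/4036095) + 3560265/3936332 = 260132/1345365 + 3560265/3936332 = 5813821837549/5295803301180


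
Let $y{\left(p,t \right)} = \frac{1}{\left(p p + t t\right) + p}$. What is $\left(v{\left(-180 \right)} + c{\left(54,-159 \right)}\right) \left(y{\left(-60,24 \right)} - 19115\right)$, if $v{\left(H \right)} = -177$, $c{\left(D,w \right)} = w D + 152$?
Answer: $\frac{677490566129}{4116} \approx 1.646 \cdot 10^{8}$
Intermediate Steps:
$c{\left(D,w \right)} = 152 + D w$ ($c{\left(D,w \right)} = D w + 152 = 152 + D w$)
$y{\left(p,t \right)} = \frac{1}{p + p^{2} + t^{2}}$ ($y{\left(p,t \right)} = \frac{1}{\left(p^{2} + t^{2}\right) + p} = \frac{1}{p + p^{2} + t^{2}}$)
$\left(v{\left(-180 \right)} + c{\left(54,-159 \right)}\right) \left(y{\left(-60,24 \right)} - 19115\right) = \left(-177 + \left(152 + 54 \left(-159\right)\right)\right) \left(\frac{1}{-60 + \left(-60\right)^{2} + 24^{2}} - 19115\right) = \left(-177 + \left(152 - 8586\right)\right) \left(\frac{1}{-60 + 3600 + 576} - 19115\right) = \left(-177 - 8434\right) \left(\frac{1}{4116} - 19115\right) = - 8611 \left(\frac{1}{4116} - 19115\right) = \left(-8611\right) \left(- \frac{78677339}{4116}\right) = \frac{677490566129}{4116}$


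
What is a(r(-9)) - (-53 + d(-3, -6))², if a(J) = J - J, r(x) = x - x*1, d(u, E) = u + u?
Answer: -3481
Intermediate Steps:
d(u, E) = 2*u
r(x) = 0 (r(x) = x - x = 0)
a(J) = 0
a(r(-9)) - (-53 + d(-3, -6))² = 0 - (-53 + 2*(-3))² = 0 - (-53 - 6)² = 0 - 1*(-59)² = 0 - 1*3481 = 0 - 3481 = -3481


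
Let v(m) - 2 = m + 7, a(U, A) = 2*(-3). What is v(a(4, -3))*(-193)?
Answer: -579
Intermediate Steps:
a(U, A) = -6
v(m) = 9 + m (v(m) = 2 + (m + 7) = 2 + (7 + m) = 9 + m)
v(a(4, -3))*(-193) = (9 - 6)*(-193) = 3*(-193) = -579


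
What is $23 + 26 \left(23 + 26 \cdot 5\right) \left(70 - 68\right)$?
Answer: $7979$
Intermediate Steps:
$23 + 26 \left(23 + 26 \cdot 5\right) \left(70 - 68\right) = 23 + 26 \left(23 + 130\right) 2 = 23 + 26 \cdot 153 \cdot 2 = 23 + 26 \cdot 306 = 23 + 7956 = 7979$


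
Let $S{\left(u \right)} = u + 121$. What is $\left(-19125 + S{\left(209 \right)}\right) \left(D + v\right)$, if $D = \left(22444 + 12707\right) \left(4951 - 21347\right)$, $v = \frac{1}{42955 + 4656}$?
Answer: $\frac{515733363749157225}{47611} \approx 1.0832 \cdot 10^{13}$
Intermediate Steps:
$v = \frac{1}{47611} \approx 2.1004 \cdot 10^{-5}$
$S{\left(u \right)} = 121 + u$
$D = -576335796$ ($D = 35151 \left(-16396\right) = -576335796$)
$\left(-19125 + S{\left(209 \right)}\right) \left(D + v\right) = \left(-19125 + \left(121 + 209\right)\right) \left(-576335796 + \frac{1}{47611}\right) = \left(-19125 + 330\right) \left(- \frac{27439923583355}{47611}\right) = \left(-18795\right) \left(- \frac{27439923583355}{47611}\right) = \frac{515733363749157225}{47611}$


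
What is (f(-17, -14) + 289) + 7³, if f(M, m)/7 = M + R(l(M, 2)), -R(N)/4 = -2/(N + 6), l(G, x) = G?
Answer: 5587/11 ≈ 507.91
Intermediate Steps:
R(N) = 8/(6 + N) (R(N) = -(-8)/(N + 6) = -(-8)/(6 + N) = 8/(6 + N))
f(M, m) = 7*M + 56/(6 + M) (f(M, m) = 7*(M + 8/(6 + M)) = 7*M + 56/(6 + M))
(f(-17, -14) + 289) + 7³ = (7*(8 - 17*(6 - 17))/(6 - 17) + 289) + 7³ = (7*(8 - 17*(-11))/(-11) + 289) + 343 = (7*(-1/11)*(8 + 187) + 289) + 343 = (7*(-1/11)*195 + 289) + 343 = (-1365/11 + 289) + 343 = 1814/11 + 343 = 5587/11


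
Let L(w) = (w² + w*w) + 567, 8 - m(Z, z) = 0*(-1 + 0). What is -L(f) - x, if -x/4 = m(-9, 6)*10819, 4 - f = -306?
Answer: 153441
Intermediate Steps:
f = 310 (f = 4 - 1*(-306) = 4 + 306 = 310)
m(Z, z) = 8 (m(Z, z) = 8 - 0*(-1 + 0) = 8 - 0*(-1) = 8 - 1*0 = 8 + 0 = 8)
L(w) = 567 + 2*w² (L(w) = (w² + w²) + 567 = 2*w² + 567 = 567 + 2*w²)
x = -346208 (x = -32*10819 = -4*86552 = -346208)
-L(f) - x = -(567 + 2*310²) - 1*(-346208) = -(567 + 2*96100) + 346208 = -(567 + 192200) + 346208 = -1*192767 + 346208 = -192767 + 346208 = 153441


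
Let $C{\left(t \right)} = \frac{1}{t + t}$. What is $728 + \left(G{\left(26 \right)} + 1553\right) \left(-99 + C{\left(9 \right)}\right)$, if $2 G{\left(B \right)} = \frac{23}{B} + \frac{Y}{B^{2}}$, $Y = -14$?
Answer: $- \frac{1988681}{13} \approx -1.5298 \cdot 10^{5}$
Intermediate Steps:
$C{\left(t \right)} = \frac{1}{2 t}$
$G{\left(B \right)} = - \frac{7}{B^{2}} + \frac{23}{2 B}$ ($G{\left(B \right)} = \frac{\frac{23}{B} - \frac{14}{B^{2}}}{2} = \frac{- \frac{14}{B^{2}} + \frac{23}{B}}{2} = - \frac{7}{B^{2}} + \frac{23}{2 B}$)
$728 + \left(G{\left(26 \right)} + 1553\right) \left(-99 + C{\left(9 \right)}\right) = 728 + \left(\frac{-14 + 23 \cdot 26}{2 \cdot 676} + 1553\right) \left(-99 + \frac{1}{2 \cdot 9}\right) = 728 + \left(\frac{1}{2} \cdot \frac{1}{676} \left(-14 + 598\right) + 1553\right) \left(-99 + \frac{1}{2} \cdot \frac{1}{9}\right) = 728 + \left(\frac{1}{2} \cdot \frac{1}{676} \cdot 584 + 1553\right) \left(-99 + \frac{1}{18}\right) = 728 + \left(\frac{73}{169} + 1553\right) \left(- \frac{1781}{18}\right) = 728 + \frac{262530}{169} \left(- \frac{1781}{18}\right) = 728 - \frac{1998145}{13} = - \frac{1988681}{13}$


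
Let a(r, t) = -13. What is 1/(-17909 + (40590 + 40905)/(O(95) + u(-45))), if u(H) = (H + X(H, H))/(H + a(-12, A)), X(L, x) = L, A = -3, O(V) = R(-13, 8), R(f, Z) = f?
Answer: -332/8309143 ≈ -3.9956e-5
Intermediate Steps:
O(V) = -13
u(H) = 2*H/(-13 + H) (u(H) = (H + H)/(H - 13) = (2*H)/(-13 + H) = 2*H/(-13 + H))
1/(-17909 + (40590 + 40905)/(O(95) + u(-45))) = 1/(-17909 + (40590 + 40905)/(-13 + 2*(-45)/(-13 - 45))) = 1/(-17909 + 81495/(-13 + 2*(-45)/(-58))) = 1/(-17909 + 81495/(-13 + 2*(-45)*(-1/58))) = 1/(-17909 + 81495/(-13 + 45/29)) = 1/(-17909 + 81495/(-332/29)) = 1/(-17909 + 81495*(-29/332)) = 1/(-17909 - 2363355/332) = 1/(-8309143/332) = -332/8309143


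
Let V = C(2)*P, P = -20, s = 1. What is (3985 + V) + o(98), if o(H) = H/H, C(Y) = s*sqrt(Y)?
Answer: 3986 - 20*sqrt(2) ≈ 3957.7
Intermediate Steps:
C(Y) = sqrt(Y) (C(Y) = 1*sqrt(Y) = sqrt(Y))
V = -20*sqrt(2) (V = sqrt(2)*(-20) = -20*sqrt(2) ≈ -28.284)
o(H) = 1
(3985 + V) + o(98) = (3985 - 20*sqrt(2)) + 1 = 3986 - 20*sqrt(2)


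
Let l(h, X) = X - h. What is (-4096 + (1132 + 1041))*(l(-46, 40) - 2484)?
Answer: 4611354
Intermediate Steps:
(-4096 + (1132 + 1041))*(l(-46, 40) - 2484) = (-4096 + (1132 + 1041))*((40 - 1*(-46)) - 2484) = (-4096 + 2173)*((40 + 46) - 2484) = -1923*(86 - 2484) = -1923*(-2398) = 4611354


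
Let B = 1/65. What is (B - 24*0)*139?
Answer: 139/65 ≈ 2.1385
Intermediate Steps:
B = 1/65 ≈ 0.015385
(B - 24*0)*139 = (1/65 - 24*0)*139 = (1/65 + 0)*139 = (1/65)*139 = 139/65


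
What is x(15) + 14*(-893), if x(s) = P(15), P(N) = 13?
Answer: -12489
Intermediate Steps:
x(s) = 13
x(15) + 14*(-893) = 13 + 14*(-893) = 13 - 12502 = -12489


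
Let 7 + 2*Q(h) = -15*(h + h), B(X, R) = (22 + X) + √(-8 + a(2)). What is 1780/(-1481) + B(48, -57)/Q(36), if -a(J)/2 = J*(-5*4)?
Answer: -2142200/1609847 - 12*√2/1087 ≈ -1.3463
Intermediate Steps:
a(J) = 40*J (a(J) = -2*J*(-5*4) = -2*J*(-20) = -(-40)*J = 40*J)
B(X, R) = 22 + X + 6*√2 (B(X, R) = (22 + X) + √(-8 + 40*2) = (22 + X) + √(-8 + 80) = (22 + X) + √72 = (22 + X) + 6*√2 = 22 + X + 6*√2)
Q(h) = -7/2 - 15*h (Q(h) = -7/2 + (-15*(h + h))/2 = -7/2 + (-30*h)/2 = -7/2 - 15*h)
1780/(-1481) + B(48, -57)/Q(36) = 1780/(-1481) + (22 + 48 + 6*√2)/(-7/2 - 15*36) = 1780*(-1/1481) + (70 + 6*√2)/(-7/2 - 540) = -1780/1481 + (70 + 6*√2)/(-1087/2) = -1780/1481 + (70 + 6*√2)*(-2/1087) = -1780/1481 + (-140/1087 - 12*√2/1087) = -2142200/1609847 - 12*√2/1087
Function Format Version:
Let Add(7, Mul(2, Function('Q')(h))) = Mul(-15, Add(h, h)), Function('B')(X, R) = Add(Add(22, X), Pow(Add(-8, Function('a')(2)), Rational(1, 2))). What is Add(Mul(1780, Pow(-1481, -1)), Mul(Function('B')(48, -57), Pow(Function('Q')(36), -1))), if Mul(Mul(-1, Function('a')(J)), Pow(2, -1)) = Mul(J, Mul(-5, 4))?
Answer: Add(Rational(-2142200, 1609847), Mul(Rational(-12, 1087), Pow(2, Rational(1, 2)))) ≈ -1.3463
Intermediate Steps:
Function('a')(J) = Mul(40, J) (Function('a')(J) = Mul(-2, Mul(J, Mul(-5, 4))) = Mul(-2, Mul(J, -20)) = Mul(-2, Mul(-20, J)) = Mul(40, J))
Function('B')(X, R) = Add(22, X, Mul(6, Pow(2, Rational(1, 2)))) (Function('B')(X, R) = Add(Add(22, X), Pow(Add(-8, Mul(40, 2)), Rational(1, 2))) = Add(Add(22, X), Pow(Add(-8, 80), Rational(1, 2))) = Add(Add(22, X), Pow(72, Rational(1, 2))) = Add(Add(22, X), Mul(6, Pow(2, Rational(1, 2)))) = Add(22, X, Mul(6, Pow(2, Rational(1, 2)))))
Function('Q')(h) = Add(Rational(-7, 2), Mul(-15, h)) (Function('Q')(h) = Add(Rational(-7, 2), Mul(Rational(1, 2), Mul(-15, Add(h, h)))) = Add(Rational(-7, 2), Mul(Rational(1, 2), Mul(-15, Mul(2, h)))) = Add(Rational(-7, 2), Mul(Rational(1, 2), Mul(-30, h))) = Add(Rational(-7, 2), Mul(-15, h)))
Add(Mul(1780, Pow(-1481, -1)), Mul(Function('B')(48, -57), Pow(Function('Q')(36), -1))) = Add(Mul(1780, Pow(-1481, -1)), Mul(Add(22, 48, Mul(6, Pow(2, Rational(1, 2)))), Pow(Add(Rational(-7, 2), Mul(-15, 36)), -1))) = Add(Mul(1780, Rational(-1, 1481)), Mul(Add(70, Mul(6, Pow(2, Rational(1, 2)))), Pow(Add(Rational(-7, 2), -540), -1))) = Add(Rational(-1780, 1481), Mul(Add(70, Mul(6, Pow(2, Rational(1, 2)))), Pow(Rational(-1087, 2), -1))) = Add(Rational(-1780, 1481), Mul(Add(70, Mul(6, Pow(2, Rational(1, 2)))), Rational(-2, 1087))) = Add(Rational(-1780, 1481), Add(Rational(-140, 1087), Mul(Rational(-12, 1087), Pow(2, Rational(1, 2))))) = Add(Rational(-2142200, 1609847), Mul(Rational(-12, 1087), Pow(2, Rational(1, 2))))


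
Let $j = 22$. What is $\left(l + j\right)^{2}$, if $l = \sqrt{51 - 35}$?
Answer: $676$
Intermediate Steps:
$l = 4$ ($l = \sqrt{16} = 4$)
$\left(l + j\right)^{2} = \left(4 + 22\right)^{2} = 26^{2} = 676$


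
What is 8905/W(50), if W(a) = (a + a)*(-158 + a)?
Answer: -1781/2160 ≈ -0.82454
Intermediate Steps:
W(a) = 2*a*(-158 + a) (W(a) = (2*a)*(-158 + a) = 2*a*(-158 + a))
8905/W(50) = 8905/((2*50*(-158 + 50))) = 8905/((2*50*(-108))) = 8905/(-10800) = 8905*(-1/10800) = -1781/2160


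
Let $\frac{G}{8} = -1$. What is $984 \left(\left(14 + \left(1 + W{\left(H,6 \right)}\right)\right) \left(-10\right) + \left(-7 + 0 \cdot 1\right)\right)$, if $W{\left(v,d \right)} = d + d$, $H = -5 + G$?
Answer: $-272568$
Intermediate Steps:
$G = -8$ ($G = 8 \left(-1\right) = -8$)
$H = -13$ ($H = -5 - 8 = -13$)
$W{\left(v,d \right)} = 2 d$
$984 \left(\left(14 + \left(1 + W{\left(H,6 \right)}\right)\right) \left(-10\right) + \left(-7 + 0 \cdot 1\right)\right) = 984 \left(\left(14 + \left(1 + 2 \cdot 6\right)\right) \left(-10\right) + \left(-7 + 0 \cdot 1\right)\right) = 984 \left(\left(14 + \left(1 + 12\right)\right) \left(-10\right) + \left(-7 + 0\right)\right) = 984 \left(\left(14 + 13\right) \left(-10\right) - 7\right) = 984 \left(27 \left(-10\right) - 7\right) = 984 \left(-270 - 7\right) = 984 \left(-277\right) = -272568$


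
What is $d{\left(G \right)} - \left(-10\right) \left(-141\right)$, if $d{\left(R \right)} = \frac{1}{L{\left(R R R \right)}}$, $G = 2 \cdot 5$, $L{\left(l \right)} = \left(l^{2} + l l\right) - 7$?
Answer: $- \frac{2819990129}{1999993} \approx -1410.0$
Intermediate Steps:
$L{\left(l \right)} = -7 + 2 l^{2}$ ($L{\left(l \right)} = \left(l^{2} + l^{2}\right) - 7 = 2 l^{2} - 7 = -7 + 2 l^{2}$)
$G = 10$
$d{\left(R \right)} = \frac{1}{-7 + 2 R^{6}}$ ($d{\left(R \right)} = \frac{1}{-7 + 2 \left(R R R\right)^{2}} = \frac{1}{-7 + 2 \left(R^{2} R\right)^{2}} = \frac{1}{-7 + 2 \left(R^{3}\right)^{2}} = \frac{1}{-7 + 2 R^{6}}$)
$d{\left(G \right)} - \left(-10\right) \left(-141\right) = \frac{1}{-7 + 2 \cdot 10^{6}} - \left(-10\right) \left(-141\right) = \frac{1}{-7 + 2 \cdot 1000000} - 1410 = \frac{1}{-7 + 2000000} - 1410 = \frac{1}{1999993} - 1410 = - \frac{2819990129}{1999993}$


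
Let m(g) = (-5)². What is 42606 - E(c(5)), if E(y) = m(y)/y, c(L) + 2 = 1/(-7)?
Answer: 127853/3 ≈ 42618.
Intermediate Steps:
m(g) = 25
c(L) = -15/7 (c(L) = -2 + 1/(-7) = -2 - ⅐ = -15/7)
E(y) = 25/y
42606 - E(c(5)) = 42606 - 25/(-15/7) = 42606 - 25*(-7)/15 = 42606 - 1*(-35/3) = 42606 + 35/3 = 127853/3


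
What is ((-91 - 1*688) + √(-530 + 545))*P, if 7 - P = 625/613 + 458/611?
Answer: -1526194988/374543 + 1959172*√15/374543 ≈ -4054.6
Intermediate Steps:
P = 1959172/374543 (P = 7 - (625/613 + 458/611) = 7 - 1*662629/374543 = 7 - 662629/374543 = 1959172/374543 ≈ 5.2308)
((-91 - 1*688) + √(-530 + 545))*P = ((-91 - 1*688) + √(-530 + 545))*(1959172/374543) = ((-91 - 688) + √15)*(1959172/374543) = (-779 + √15)*(1959172/374543) = -1526194988/374543 + 1959172*√15/374543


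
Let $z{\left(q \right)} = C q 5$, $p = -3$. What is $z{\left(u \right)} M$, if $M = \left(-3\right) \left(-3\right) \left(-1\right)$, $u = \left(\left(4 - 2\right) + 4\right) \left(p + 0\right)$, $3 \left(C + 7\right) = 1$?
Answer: $-5400$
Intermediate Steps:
$C = - \frac{20}{3}$ ($C = -7 + \frac{1}{3} \cdot 1 = -7 + \frac{1}{3} = - \frac{20}{3} \approx -6.6667$)
$u = -18$ ($u = \left(\left(4 - 2\right) + 4\right) \left(-3 + 0\right) = \left(2 + 4\right) \left(-3\right) = 6 \left(-3\right) = -18$)
$z{\left(q \right)} = - \frac{100 q}{3}$ ($z{\left(q \right)} = - \frac{20 q}{3} \cdot 5 = - \frac{100 q}{3}$)
$M = -9$ ($M = 9 \left(-1\right) = -9$)
$z{\left(u \right)} M = \left(- \frac{100}{3}\right) \left(-18\right) \left(-9\right) = 600 \left(-9\right) = -5400$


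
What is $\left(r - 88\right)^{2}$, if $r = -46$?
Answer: $17956$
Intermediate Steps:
$\left(r - 88\right)^{2} = \left(-46 - 88\right)^{2} = \left(-134\right)^{2} = 17956$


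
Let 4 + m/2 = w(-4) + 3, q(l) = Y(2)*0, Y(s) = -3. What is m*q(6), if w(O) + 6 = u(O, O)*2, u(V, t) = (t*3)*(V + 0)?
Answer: 0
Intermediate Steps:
u(V, t) = 3*V*t (u(V, t) = (3*t)*V = 3*V*t)
q(l) = 0 (q(l) = -3*0 = 0)
w(O) = -6 + 6*O² (w(O) = -6 + (3*O*O)*2 = -6 + (3*O²)*2 = -6 + 6*O²)
m = 178 (m = -8 + 2*((-6 + 6*(-4)²) + 3) = -8 + 2*((-6 + 6*16) + 3) = -8 + 2*((-6 + 96) + 3) = -8 + 2*(90 + 3) = -8 + 2*93 = -8 + 186 = 178)
m*q(6) = 178*0 = 0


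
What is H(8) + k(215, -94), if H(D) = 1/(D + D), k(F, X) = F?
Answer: 3441/16 ≈ 215.06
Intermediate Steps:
H(D) = 1/(2*D)
H(8) + k(215, -94) = (½)/8 + 215 = (½)*(⅛) + 215 = 1/16 + 215 = 3441/16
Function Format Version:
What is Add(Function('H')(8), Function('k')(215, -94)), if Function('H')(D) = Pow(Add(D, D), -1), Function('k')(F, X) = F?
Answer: Rational(3441, 16) ≈ 215.06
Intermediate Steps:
Function('H')(D) = Mul(Rational(1, 2), Pow(D, -1)) (Function('H')(D) = Pow(Mul(2, D), -1) = Mul(Rational(1, 2), Pow(D, -1)))
Add(Function('H')(8), Function('k')(215, -94)) = Add(Mul(Rational(1, 2), Pow(8, -1)), 215) = Add(Mul(Rational(1, 2), Rational(1, 8)), 215) = Add(Rational(1, 16), 215) = Rational(3441, 16)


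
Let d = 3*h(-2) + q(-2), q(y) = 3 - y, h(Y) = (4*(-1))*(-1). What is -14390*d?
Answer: -244630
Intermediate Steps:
h(Y) = 4 (h(Y) = -4*(-1) = 4)
d = 17 (d = 3*4 + (3 - 1*(-2)) = 12 + (3 + 2) = 12 + 5 = 17)
-14390*d = -14390*17 = -244630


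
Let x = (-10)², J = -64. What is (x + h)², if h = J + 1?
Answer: 1369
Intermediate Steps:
x = 100
h = -63 (h = -64 + 1 = -63)
(x + h)² = (100 - 63)² = 37² = 1369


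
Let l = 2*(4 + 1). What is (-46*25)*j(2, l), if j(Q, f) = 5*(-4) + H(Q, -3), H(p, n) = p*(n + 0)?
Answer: 29900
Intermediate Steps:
H(p, n) = n*p (H(p, n) = p*n = n*p)
l = 10 (l = 2*5 = 10)
j(Q, f) = -20 - 3*Q (j(Q, f) = 5*(-4) - 3*Q = -20 - 3*Q)
(-46*25)*j(2, l) = (-46*25)*(-20 - 3*2) = -1150*(-20 - 6) = -1150*(-26) = 29900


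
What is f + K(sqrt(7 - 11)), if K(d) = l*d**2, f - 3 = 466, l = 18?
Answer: 397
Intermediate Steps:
f = 469 (f = 3 + 466 = 469)
K(d) = 18*d**2
f + K(sqrt(7 - 11)) = 469 + 18*(sqrt(7 - 11))**2 = 469 + 18*(sqrt(-4))**2 = 469 + 18*(2*I)**2 = 469 + 18*(-4) = 469 - 72 = 397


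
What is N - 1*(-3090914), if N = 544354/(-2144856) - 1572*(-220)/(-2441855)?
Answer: 1618843544253462661/523742734788 ≈ 3.0909e+6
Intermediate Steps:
N = -207101053571/523742734788 (N = 544354*(-1/2144856) + 345840*(-1/2441855) = -272177/1072428 - 69168/488371 = -207101053571/523742734788 ≈ -0.39543)
N - 1*(-3090914) = -207101053571/523742734788 - 1*(-3090914) = -207101053571/523742734788 + 3090914 = 1618843544253462661/523742734788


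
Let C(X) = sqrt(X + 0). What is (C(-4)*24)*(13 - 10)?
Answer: 144*I ≈ 144.0*I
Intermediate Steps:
C(X) = sqrt(X)
(C(-4)*24)*(13 - 10) = (sqrt(-4)*24)*(13 - 10) = ((2*I)*24)*3 = (48*I)*3 = 144*I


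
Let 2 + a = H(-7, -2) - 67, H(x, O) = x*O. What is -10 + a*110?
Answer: -6060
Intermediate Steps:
H(x, O) = O*x
a = -55 (a = -2 + (-2*(-7) - 67) = -2 + (14 - 67) = -2 - 53 = -55)
-10 + a*110 = -10 - 55*110 = -10 - 6050 = -6060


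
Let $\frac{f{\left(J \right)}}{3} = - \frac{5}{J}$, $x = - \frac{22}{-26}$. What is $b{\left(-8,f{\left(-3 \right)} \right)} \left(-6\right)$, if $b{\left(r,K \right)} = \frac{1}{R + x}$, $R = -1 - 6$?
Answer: $\frac{39}{40} \approx 0.975$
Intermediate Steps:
$x = \frac{11}{13}$ ($x = \left(-22\right) \left(- \frac{1}{26}\right) = \frac{11}{13} \approx 0.84615$)
$f{\left(J \right)} = - \frac{15}{J}$ ($f{\left(J \right)} = 3 \left(- \frac{5}{J}\right) = - \frac{15}{J}$)
$R = -7$
$b{\left(r,K \right)} = - \frac{13}{80}$ ($b{\left(r,K \right)} = \frac{1}{-7 + \frac{11}{13}} = \frac{1}{- \frac{80}{13}} = - \frac{13}{80}$)
$b{\left(-8,f{\left(-3 \right)} \right)} \left(-6\right) = \left(- \frac{13}{80}\right) \left(-6\right) = \frac{39}{40}$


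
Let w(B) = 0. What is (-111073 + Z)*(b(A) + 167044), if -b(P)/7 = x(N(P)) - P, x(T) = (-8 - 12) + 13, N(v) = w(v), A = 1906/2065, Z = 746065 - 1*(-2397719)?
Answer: 149495490188451/295 ≈ 5.0676e+11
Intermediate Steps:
Z = 3143784 (Z = 746065 + 2397719 = 3143784)
A = 1906/2065 (A = 1906*(1/2065) = 1906/2065 ≈ 0.92300)
N(v) = 0
x(T) = -7 (x(T) = -20 + 13 = -7)
b(P) = 49 + 7*P (b(P) = -7*(-7 - P) = 49 + 7*P)
(-111073 + Z)*(b(A) + 167044) = (-111073 + 3143784)*((49 + 7*(1906/2065)) + 167044) = 3032711*((49 + 1906/295) + 167044) = 3032711*(16361/295 + 167044) = 3032711*(49294341/295) = 149495490188451/295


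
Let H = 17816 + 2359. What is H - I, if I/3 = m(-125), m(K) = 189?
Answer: 19608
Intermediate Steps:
I = 567 (I = 3*189 = 567)
H = 20175
H - I = 20175 - 1*567 = 20175 - 567 = 19608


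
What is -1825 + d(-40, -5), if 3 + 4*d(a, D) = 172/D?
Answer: -36687/20 ≈ -1834.3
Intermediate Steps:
d(a, D) = -3/4 + 43/D (d(a, D) = -3/4 + (172/D)/4 = -3/4 + 43/D)
-1825 + d(-40, -5) = -1825 + (-3/4 + 43/(-5)) = -1825 + (-3/4 + 43*(-1/5)) = -1825 + (-3/4 - 43/5) = -1825 - 187/20 = -36687/20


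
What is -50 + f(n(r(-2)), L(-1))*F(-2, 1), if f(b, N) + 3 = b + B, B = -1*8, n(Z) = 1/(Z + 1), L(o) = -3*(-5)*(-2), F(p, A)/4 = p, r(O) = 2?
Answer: 106/3 ≈ 35.333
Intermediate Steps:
F(p, A) = 4*p
L(o) = -30 (L(o) = 15*(-2) = -30)
n(Z) = 1/(1 + Z)
B = -8
f(b, N) = -11 + b (f(b, N) = -3 + (b - 8) = -3 + (-8 + b) = -11 + b)
-50 + f(n(r(-2)), L(-1))*F(-2, 1) = -50 + (-11 + 1/(1 + 2))*(4*(-2)) = -50 + (-11 + 1/3)*(-8) = -50 + (-11 + ⅓)*(-8) = -50 - 32/3*(-8) = -50 + 256/3 = 106/3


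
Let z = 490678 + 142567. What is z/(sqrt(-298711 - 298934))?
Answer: -126649*I*sqrt(66405)/39843 ≈ -819.13*I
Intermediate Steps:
z = 633245
z/(sqrt(-298711 - 298934)) = 633245/(sqrt(-298711 - 298934)) = 633245/(sqrt(-597645)) = 633245/((3*I*sqrt(66405))) = 633245*(-I*sqrt(66405)/199215) = -126649*I*sqrt(66405)/39843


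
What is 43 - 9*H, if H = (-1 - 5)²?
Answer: -281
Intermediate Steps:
H = 36 (H = (-6)² = 36)
43 - 9*H = 43 - 9*36 = 43 - 324 = -281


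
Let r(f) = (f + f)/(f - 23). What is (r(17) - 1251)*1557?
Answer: -1956630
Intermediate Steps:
r(f) = 2*f/(-23 + f) (r(f) = (2*f)/(-23 + f) = 2*f/(-23 + f))
(r(17) - 1251)*1557 = (2*17/(-23 + 17) - 1251)*1557 = (2*17/(-6) - 1251)*1557 = (2*17*(-⅙) - 1251)*1557 = (-17/3 - 1251)*1557 = -3770/3*1557 = -1956630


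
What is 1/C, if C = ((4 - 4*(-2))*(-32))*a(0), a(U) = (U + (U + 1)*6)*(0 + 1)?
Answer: -1/2304 ≈ -0.00043403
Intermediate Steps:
a(U) = 6 + 7*U (a(U) = (U + (1 + U)*6)*1 = (U + (6 + 6*U))*1 = (6 + 7*U)*1 = 6 + 7*U)
C = -2304 (C = ((4 - 4*(-2))*(-32))*(6 + 7*0) = ((4 + 8)*(-32))*(6 + 0) = (12*(-32))*6 = -384*6 = -2304)
1/C = 1/(-2304) = -1/2304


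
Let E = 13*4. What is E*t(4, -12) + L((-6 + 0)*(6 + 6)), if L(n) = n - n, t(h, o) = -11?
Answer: -572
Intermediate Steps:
E = 52
L(n) = 0
E*t(4, -12) + L((-6 + 0)*(6 + 6)) = 52*(-11) + 0 = -572 + 0 = -572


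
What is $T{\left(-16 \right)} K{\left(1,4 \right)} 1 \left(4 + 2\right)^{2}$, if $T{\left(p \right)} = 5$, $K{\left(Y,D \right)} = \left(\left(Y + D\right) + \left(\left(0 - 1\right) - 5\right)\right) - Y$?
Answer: $-360$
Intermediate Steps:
$K{\left(Y,D \right)} = -6 + D$ ($K{\left(Y,D \right)} = \left(\left(D + Y\right) - 6\right) - Y = \left(-6 + D + Y\right) - Y = -6 + D$)
$T{\left(-16 \right)} K{\left(1,4 \right)} 1 \left(4 + 2\right)^{2} = 5 \left(-6 + 4\right) 1 \left(4 + 2\right)^{2} = 5 \left(-2\right) 1 \cdot 6^{2} = 5 \left(\left(-2\right) 36\right) = 5 \left(-72\right) = -360$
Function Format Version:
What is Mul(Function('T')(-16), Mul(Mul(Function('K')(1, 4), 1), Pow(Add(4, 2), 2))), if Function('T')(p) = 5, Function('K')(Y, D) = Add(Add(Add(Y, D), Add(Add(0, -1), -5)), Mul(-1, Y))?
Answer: -360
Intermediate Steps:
Function('K')(Y, D) = Add(-6, D) (Function('K')(Y, D) = Add(Add(Add(D, Y), Add(-1, -5)), Mul(-1, Y)) = Add(Add(Add(D, Y), -6), Mul(-1, Y)) = Add(Add(-6, D, Y), Mul(-1, Y)) = Add(-6, D))
Mul(Function('T')(-16), Mul(Mul(Function('K')(1, 4), 1), Pow(Add(4, 2), 2))) = Mul(5, Mul(Mul(Add(-6, 4), 1), Pow(Add(4, 2), 2))) = Mul(5, Mul(Mul(-2, 1), Pow(6, 2))) = Mul(5, Mul(-2, 36)) = Mul(5, -72) = -360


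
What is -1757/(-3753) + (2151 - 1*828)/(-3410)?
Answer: 1026151/12797730 ≈ 0.080182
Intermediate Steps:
-1757/(-3753) + (2151 - 1*828)/(-3410) = -1757*(-1/3753) + (2151 - 828)*(-1/3410) = 1757/3753 + 1323*(-1/3410) = 1757/3753 - 1323/3410 = 1026151/12797730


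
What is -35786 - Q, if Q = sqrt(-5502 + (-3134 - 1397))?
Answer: -35786 - I*sqrt(10033) ≈ -35786.0 - 100.16*I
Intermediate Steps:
Q = I*sqrt(10033) (Q = sqrt(-5502 - 4531) = sqrt(-10033) = I*sqrt(10033) ≈ 100.16*I)
-35786 - Q = -35786 - I*sqrt(10033)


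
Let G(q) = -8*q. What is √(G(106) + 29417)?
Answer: √28569 ≈ 169.02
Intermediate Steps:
√(G(106) + 29417) = √(-8*106 + 29417) = √(-848 + 29417) = √28569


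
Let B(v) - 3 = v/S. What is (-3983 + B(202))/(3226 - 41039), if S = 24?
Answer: 47659/453756 ≈ 0.10503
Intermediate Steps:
B(v) = 3 + v/24
(-3983 + B(202))/(3226 - 41039) = (-3983 + (3 + (1/24)*202))/(3226 - 41039) = (-3983 + (3 + 101/12))/(-37813) = (-3983 + 137/12)*(-1/37813) = -47659/12*(-1/37813) = 47659/453756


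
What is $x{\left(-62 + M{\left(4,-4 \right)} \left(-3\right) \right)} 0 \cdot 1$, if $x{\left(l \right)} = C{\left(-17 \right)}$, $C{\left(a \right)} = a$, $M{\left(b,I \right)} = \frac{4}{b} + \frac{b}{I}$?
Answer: $0$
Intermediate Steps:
$x{\left(l \right)} = -17$
$x{\left(-62 + M{\left(4,-4 \right)} \left(-3\right) \right)} 0 \cdot 1 = - 17 \cdot 0 \cdot 1 = \left(-17\right) 0 = 0$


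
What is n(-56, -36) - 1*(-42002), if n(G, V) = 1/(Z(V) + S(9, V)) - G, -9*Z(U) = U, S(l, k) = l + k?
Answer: 967333/23 ≈ 42058.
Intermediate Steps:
S(l, k) = k + l
Z(U) = -U/9
n(G, V) = 1/(9 + 8*V/9) - G (n(G, V) = 1/(-V/9 + (V + 9)) - G = 1/(-V/9 + (9 + V)) - G = 1/(9 + 8*V/9) - G)
n(-56, -36) - 1*(-42002) = (9 - 81*(-56) - 8*(-56)*(-36))/(81 + 8*(-36)) - 1*(-42002) = (9 + 4536 - 16128)/(81 - 288) + 42002 = -11583/(-207) + 42002 = -1/207*(-11583) + 42002 = 1287/23 + 42002 = 967333/23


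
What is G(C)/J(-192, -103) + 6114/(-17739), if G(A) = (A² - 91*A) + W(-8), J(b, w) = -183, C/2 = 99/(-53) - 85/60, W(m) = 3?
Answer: -15657848773/4052746548 ≈ -3.8635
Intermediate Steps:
C = -2089/318 (C = 2*(99/(-53) - 85/60) = 2*(99*(-1/53) - 85*1/60) = 2*(-99/53 - 17/12) = 2*(-2089/636) = -2089/318 ≈ -6.5692)
G(A) = 3 + A² - 91*A (G(A) = (A² - 91*A) + 3 = 3 + A² - 91*A)
G(C)/J(-192, -103) + 6114/(-17739) = (3 + (-2089/318)² - 91*(-2089/318))/(-183) + 6114/(-17739) = (3 + 4363921/101124 + 190099/318)*(-1/183) + 6114*(-1/17739) = (65118775/101124)*(-1/183) - 2038/5913 = -65118775/18505692 - 2038/5913 = -15657848773/4052746548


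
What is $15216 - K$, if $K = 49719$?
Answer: $-34503$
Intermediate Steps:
$15216 - K = 15216 - 49719 = -34503$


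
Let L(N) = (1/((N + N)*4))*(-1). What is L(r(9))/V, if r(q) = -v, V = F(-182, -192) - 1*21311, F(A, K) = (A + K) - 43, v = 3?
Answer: -1/521472 ≈ -1.9176e-6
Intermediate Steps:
F(A, K) = -43 + A + K
V = -21728 (V = (-43 - 182 - 192) - 1*21311 = -417 - 21311 = -21728)
r(q) = -3 (r(q) = -1*3 = -3)
L(N) = -1/(8*N) (L(N) = ((¼)/(2*N))*(-1) = ((1/(2*N))*(¼))*(-1) = (1/(8*N))*(-1) = -1/(8*N))
L(r(9))/V = -⅛/(-3)/(-21728) = -⅛*(-⅓)*(-1/21728) = (1/24)*(-1/21728) = -1/521472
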